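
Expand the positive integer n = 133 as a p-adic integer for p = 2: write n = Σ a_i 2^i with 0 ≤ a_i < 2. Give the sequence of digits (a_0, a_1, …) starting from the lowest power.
(a_0, a_1, …) = (1, 0, 1, 0, 0, 0, 0, 1)

Repeated division by 2 gives the digits low-to-high: 133 = 1 + 1·2^2 + 1·2^7. Digit sequence: (1, 0, 1, 0, 0, 0, 0, 1).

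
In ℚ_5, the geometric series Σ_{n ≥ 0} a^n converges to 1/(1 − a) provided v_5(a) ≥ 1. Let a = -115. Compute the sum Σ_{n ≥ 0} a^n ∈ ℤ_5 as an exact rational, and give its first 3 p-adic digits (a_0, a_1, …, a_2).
Σ a^n = 1/(1 − a) = 1/116;  first 3 digits = (1, 2, 4)

v_5(a) = 1 ≥ 1, so the series converges in ℤ_5 to 1/(1 − a) = 1/(1 − (-115)) = 1/116. Expand this rational in ℤ_5: compute digits iteratively via d_i = x_i mod 5, x_{i+1} = (x_i − d_i)/5. The first 3 digits are (1, 2, 4).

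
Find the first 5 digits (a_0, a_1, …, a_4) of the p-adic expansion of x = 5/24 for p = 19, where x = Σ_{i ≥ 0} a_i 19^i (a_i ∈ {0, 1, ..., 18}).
(a_0, …, a_4) = (1, 15, 0, 15, 0)

v_19(5/24) = 0 (numerator and denominator both coprime to 19), so x ∈ ℤ_19^×. Compute digits iteratively via a_i = x_i mod 19, x_{i+1} = (x_i − a_i)/19, with x_0 = x:
  x_0 = 5/24;  a_0 = 1;  x_1 = (x_0 − 1)/19 = -1/24
  x_1 = -1/24;  a_1 = 15;  x_2 = (x_1 − 15)/19 = -19/24
  x_2 = -19/24;  a_2 = 0;  x_3 = (x_2 − 0)/19 = -1/24
  x_3 = -1/24;  a_3 = 15;  x_4 = (x_3 − 15)/19 = -19/24
  x_4 = -19/24;  a_4 = 0;  x_5 = (x_4 − 0)/19 = -1/24
Digits: (1, 15, 0, 15, 0).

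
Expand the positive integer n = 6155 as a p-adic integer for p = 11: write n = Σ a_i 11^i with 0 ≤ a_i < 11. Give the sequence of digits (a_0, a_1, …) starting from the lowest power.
(a_0, a_1, …) = (6, 9, 6, 4)

Repeated division by 11 gives the digits low-to-high: 6155 = 6 + 9·11^1 + 6·11^2 + 4·11^3. Digit sequence: (6, 9, 6, 4).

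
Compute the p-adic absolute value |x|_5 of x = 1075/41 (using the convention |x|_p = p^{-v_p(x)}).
|1075/41|_5 = 1/25

Step 1 — compute v_5(x) by factoring powers of 5 out of the numerator and denominator: v_5(1075/41) = 2. Step 2 — apply |x|_p = p^{-v_p(x)} = 5^{-2} = 1/25.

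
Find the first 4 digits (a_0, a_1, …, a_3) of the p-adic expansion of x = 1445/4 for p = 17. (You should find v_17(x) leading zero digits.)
(a_0, …, a_3) = (0, 0, 14, 12)

v_17(1445/4) = 2, so a_0 = ... = a_1 = 0. Factor out: x = 17^2 · u with u = 5/4 a unit in ℤ_17. Expand u iteratively via a_{v+i} = u_i mod 17, u_{i+1} = (u_i − a_{v+i})/17:
  u_0 = 5/4;  a_2 = 14;  u_1 = (u_0 − 14)/17 = -3/4
  u_1 = -3/4;  a_3 = 12;  u_2 = (u_1 − 12)/17 = -3/4
Digits: (0, 0, 14, 12).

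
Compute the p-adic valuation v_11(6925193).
v_11(6925193) = 5

v_11(n) is the largest exponent k such that 11^k divides n. Factor out: 6925193 = 11^5 · 43. (Sign doesn't affect v_p.) So v_11(6925193) = 5.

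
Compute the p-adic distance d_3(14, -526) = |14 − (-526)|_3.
d_3(14, -526) = 1/27

Step 1 — x − y = 14 − (-526) = 540. Step 2 — v_3(540) = 3 (factor: 540 = (3^3 · 20); the sign does not affect v_p). Step 3 — |x − y|_3 = 3^{-3} = 1/27.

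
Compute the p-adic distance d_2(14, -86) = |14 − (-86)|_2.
d_2(14, -86) = 1/4

Step 1 — x − y = 14 − (-86) = 100. Step 2 — v_2(100) = 2 (factor: 100 = (2^2 · 25); the sign does not affect v_p). Step 3 — |x − y|_2 = 2^{-2} = 1/4.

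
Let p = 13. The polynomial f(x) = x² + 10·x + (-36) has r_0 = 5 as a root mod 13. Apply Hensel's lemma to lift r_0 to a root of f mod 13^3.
r_2 = 1786 (mod 2197)

Hensel: r_{i+1} = r_i − f(r_i)·(f′(r_i))^{-1} mod 13^{i+2}, f′(x) = 2x + 10. Iterate:
  r_0 = 5 (mod 13)
  r_1 = 96 (mod 169)
  r_2 = 1786 (mod 2197)
Final: r = 1786 satisfies f(r) ≡ 0 mod 13^3.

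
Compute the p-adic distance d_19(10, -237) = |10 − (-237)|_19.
d_19(10, -237) = 1/19

Step 1 — x − y = 10 − (-237) = 247. Step 2 — v_19(247) = 1 (factor: 247 = (19^1 · 13); the sign does not affect v_p). Step 3 — |x − y|_19 = 19^{-1} = 1/19.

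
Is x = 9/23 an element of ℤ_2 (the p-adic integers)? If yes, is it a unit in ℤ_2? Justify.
x ∈ ℤ_2^× (unit); v_2(x) = 0

ℤ_2 = {x ∈ ℚ_2 : v_2(x) ≥ 0} and ℤ_2^× = {x ∈ ℤ_2 : v_2(x) = 0}. Here v_2(9/23) = v_2(num) − v_2(den) = 0; compare against these criteria.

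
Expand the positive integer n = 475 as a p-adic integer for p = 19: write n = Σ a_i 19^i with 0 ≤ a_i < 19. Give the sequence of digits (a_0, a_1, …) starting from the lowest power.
(a_0, a_1, …) = (0, 6, 1)

Repeated division by 19 gives the digits low-to-high: 475 = 6·19^1 + 1·19^2. Digit sequence: (0, 6, 1).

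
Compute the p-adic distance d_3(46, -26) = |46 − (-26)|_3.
d_3(46, -26) = 1/9

Step 1 — x − y = 46 − (-26) = 72. Step 2 — v_3(72) = 2 (factor: 72 = (3^2 · 8); the sign does not affect v_p). Step 3 — |x − y|_3 = 3^{-2} = 1/9.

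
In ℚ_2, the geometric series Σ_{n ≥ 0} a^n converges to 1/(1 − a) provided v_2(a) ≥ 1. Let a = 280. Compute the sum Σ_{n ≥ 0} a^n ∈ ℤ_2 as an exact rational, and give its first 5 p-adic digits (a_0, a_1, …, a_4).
Σ a^n = 1/(1 − a) = -1/279;  first 5 digits = (1, 0, 0, 1, 1)

v_2(a) = 3 ≥ 1, so the series converges in ℤ_2 to 1/(1 − a) = 1/(1 − 280) = -1/279. Expand this rational in ℤ_2: compute digits iteratively via d_i = x_i mod 2, x_{i+1} = (x_i − d_i)/2. The first 5 digits are (1, 0, 0, 1, 1).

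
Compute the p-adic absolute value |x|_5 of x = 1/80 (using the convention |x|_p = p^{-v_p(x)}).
|1/80|_5 = 5

Step 1 — compute v_5(x) by factoring powers of 5 out of the numerator and denominator: v_5(1/80) = -1. Step 2 — apply |x|_p = p^{-v_p(x)} = 5^{1} = 5.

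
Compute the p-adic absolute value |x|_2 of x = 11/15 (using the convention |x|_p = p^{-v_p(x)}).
|11/15|_2 = 1

Step 1 — compute v_2(x) by factoring powers of 2 out of the numerator and denominator: v_2(11/15) = 0. Step 2 — apply |x|_p = p^{-v_p(x)} = 2^{0} = 1.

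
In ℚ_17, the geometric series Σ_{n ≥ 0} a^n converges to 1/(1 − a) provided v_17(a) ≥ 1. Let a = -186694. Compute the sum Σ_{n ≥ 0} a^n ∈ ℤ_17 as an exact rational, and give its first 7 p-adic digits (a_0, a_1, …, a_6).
Σ a^n = 1/(1 − a) = 1/186695;  first 7 digits = (1, 0, 0, 13, 14, 16, 15)

v_17(a) = 3 ≥ 1, so the series converges in ℤ_17 to 1/(1 − a) = 1/(1 − (-186694)) = 1/186695. Expand this rational in ℤ_17: compute digits iteratively via d_i = x_i mod 17, x_{i+1} = (x_i − d_i)/17. The first 7 digits are (1, 0, 0, 13, 14, 16, 15).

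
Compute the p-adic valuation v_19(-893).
v_19(-893) = 1

v_19(n) is the largest exponent k such that 19^k divides n. Factor out: -893 = -19^1 · 47. (Sign doesn't affect v_p.) So v_19(-893) = 1.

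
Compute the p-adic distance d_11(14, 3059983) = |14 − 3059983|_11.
d_11(14, 3059983) = 1/161051

Step 1 — x − y = 14 − 3059983 = -3059969. Step 2 — v_11(-3059969) = 5 (factor: -3059969 = −(11^5 · 19); the sign does not affect v_p). Step 3 — |x − y|_11 = 11^{-5} = 1/161051.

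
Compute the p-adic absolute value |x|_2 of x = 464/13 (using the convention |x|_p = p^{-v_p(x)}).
|464/13|_2 = 1/16

Step 1 — compute v_2(x) by factoring powers of 2 out of the numerator and denominator: v_2(464/13) = 4. Step 2 — apply |x|_p = p^{-v_p(x)} = 2^{-4} = 1/16.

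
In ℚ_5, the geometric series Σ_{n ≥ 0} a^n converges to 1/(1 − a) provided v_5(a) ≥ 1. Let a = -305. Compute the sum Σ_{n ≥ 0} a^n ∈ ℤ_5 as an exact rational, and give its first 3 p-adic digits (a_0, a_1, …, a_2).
Σ a^n = 1/(1 − a) = 1/306;  first 3 digits = (1, 4, 3)

v_5(a) = 1 ≥ 1, so the series converges in ℤ_5 to 1/(1 − a) = 1/(1 − (-305)) = 1/306. Expand this rational in ℤ_5: compute digits iteratively via d_i = x_i mod 5, x_{i+1} = (x_i − d_i)/5. The first 3 digits are (1, 4, 3).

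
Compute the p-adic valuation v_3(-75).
v_3(-75) = 1

v_3(n) is the largest exponent k such that 3^k divides n. Factor out: -75 = -3^1 · 25. (Sign doesn't affect v_p.) So v_3(-75) = 1.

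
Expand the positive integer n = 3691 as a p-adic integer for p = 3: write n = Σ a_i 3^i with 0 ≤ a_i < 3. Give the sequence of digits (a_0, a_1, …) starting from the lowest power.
(a_0, a_1, …) = (1, 0, 2, 1, 0, 0, 2, 1)

Repeated division by 3 gives the digits low-to-high: 3691 = 1 + 2·3^2 + 1·3^3 + 2·3^6 + 1·3^7. Digit sequence: (1, 0, 2, 1, 0, 0, 2, 1).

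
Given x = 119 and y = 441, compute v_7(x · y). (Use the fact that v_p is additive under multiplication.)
v_7(52479) = 3

v_p(x) = 1 (factor: 119 = 7^1 · 17); v_p(y) = 2 (factor: 441 = 7^2 · 9). Additivity: v_p(xy) = v_p(x) + v_p(y) = 1 + 2 = 3. (Direct check: xy = 52479 = 7^3 · (153).)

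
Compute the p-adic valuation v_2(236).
v_2(236) = 2

v_2(n) is the largest exponent k such that 2^k divides n. Factor out: 236 = 2^2 · 59. (Sign doesn't affect v_p.) So v_2(236) = 2.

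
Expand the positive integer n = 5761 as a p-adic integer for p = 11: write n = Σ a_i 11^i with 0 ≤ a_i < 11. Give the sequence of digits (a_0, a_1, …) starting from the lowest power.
(a_0, a_1, …) = (8, 6, 3, 4)

Repeated division by 11 gives the digits low-to-high: 5761 = 8 + 6·11^1 + 3·11^2 + 4·11^3. Digit sequence: (8, 6, 3, 4).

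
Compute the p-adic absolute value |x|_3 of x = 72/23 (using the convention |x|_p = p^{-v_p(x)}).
|72/23|_3 = 1/9

Step 1 — compute v_3(x) by factoring powers of 3 out of the numerator and denominator: v_3(72/23) = 2. Step 2 — apply |x|_p = p^{-v_p(x)} = 3^{-2} = 1/9.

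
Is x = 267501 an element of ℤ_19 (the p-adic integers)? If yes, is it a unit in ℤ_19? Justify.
x ∈ ℤ_19 but not a unit; v_19(x) = 3 > 0

ℤ_19 = {x ∈ ℚ_19 : v_19(x) ≥ 0} and ℤ_19^× = {x ∈ ℤ_19 : v_19(x) = 0}. Here v_19(267501) = v_19(num) − v_19(den) = 3; compare against these criteria.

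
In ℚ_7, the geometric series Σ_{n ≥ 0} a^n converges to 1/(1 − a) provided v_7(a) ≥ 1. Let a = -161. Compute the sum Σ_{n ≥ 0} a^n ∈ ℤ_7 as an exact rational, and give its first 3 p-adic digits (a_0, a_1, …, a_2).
Σ a^n = 1/(1 − a) = 1/162;  first 3 digits = (1, 5, 0)

v_7(a) = 1 ≥ 1, so the series converges in ℤ_7 to 1/(1 − a) = 1/(1 − (-161)) = 1/162. Expand this rational in ℤ_7: compute digits iteratively via d_i = x_i mod 7, x_{i+1} = (x_i − d_i)/7. The first 3 digits are (1, 5, 0).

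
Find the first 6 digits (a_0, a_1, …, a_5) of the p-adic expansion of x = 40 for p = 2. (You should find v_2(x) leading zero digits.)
(a_0, …, a_5) = (0, 0, 0, 1, 0, 1)

v_2(40) = 3, so a_0 = ... = a_2 = 0. Factor out: x = 2^3 · u with u = 5 a unit in ℤ_2. Expand u iteratively via a_{v+i} = u_i mod 2, u_{i+1} = (u_i − a_{v+i})/2:
  u_0 = 5;  a_3 = 1;  u_1 = (u_0 − 1)/2 = 2
  u_1 = 2;  a_4 = 0;  u_2 = (u_1 − 0)/2 = 1
  u_2 = 1;  a_5 = 1;  u_3 = (u_2 − 1)/2 = 0
Digits: (0, 0, 0, 1, 0, 1).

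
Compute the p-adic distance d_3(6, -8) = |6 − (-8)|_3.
d_3(6, -8) = 1

Step 1 — x − y = 6 − (-8) = 14. Step 2 — v_3(14) = 0 (factor: 14 = (3^0 · 14); the sign does not affect v_p). Step 3 — |x − y|_3 = 3^{0} = 1.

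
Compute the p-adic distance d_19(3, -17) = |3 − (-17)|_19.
d_19(3, -17) = 1

Step 1 — x − y = 3 − (-17) = 20. Step 2 — v_19(20) = 0 (factor: 20 = (19^0 · 20); the sign does not affect v_p). Step 3 — |x − y|_19 = 19^{0} = 1.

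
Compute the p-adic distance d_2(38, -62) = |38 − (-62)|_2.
d_2(38, -62) = 1/4

Step 1 — x − y = 38 − (-62) = 100. Step 2 — v_2(100) = 2 (factor: 100 = (2^2 · 25); the sign does not affect v_p). Step 3 — |x − y|_2 = 2^{-2} = 1/4.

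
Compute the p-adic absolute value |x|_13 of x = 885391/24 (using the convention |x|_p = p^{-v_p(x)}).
|885391/24|_13 = 1/28561

Step 1 — compute v_13(x) by factoring powers of 13 out of the numerator and denominator: v_13(885391/24) = 4. Step 2 — apply |x|_p = p^{-v_p(x)} = 13^{-4} = 1/28561.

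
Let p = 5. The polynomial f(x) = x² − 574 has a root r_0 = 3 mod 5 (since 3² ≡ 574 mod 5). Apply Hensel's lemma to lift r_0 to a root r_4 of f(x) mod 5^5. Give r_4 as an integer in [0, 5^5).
r_4 = 893 (mod 3125)

Hensel's recurrence: r_{i+1} = r_i − f(r_i)·(f′(r_i))^{-1} mod 5^{i+2}, with f′(x) = 2x. Iterate:
  r_0 = 3 (mod 5)
  r_1 = 18 (mod 25)
  r_2 = 18 (mod 125)
  r_3 = 268 (mod 625)
  r_4 = 893 (mod 3125)
Final: r_4 = 893, and one checks f(r_4) ≡ 0 mod 5^5.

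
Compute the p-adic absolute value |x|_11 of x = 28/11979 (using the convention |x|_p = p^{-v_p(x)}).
|28/11979|_11 = 1331

Step 1 — compute v_11(x) by factoring powers of 11 out of the numerator and denominator: v_11(28/11979) = -3. Step 2 — apply |x|_p = p^{-v_p(x)} = 11^{3} = 1331.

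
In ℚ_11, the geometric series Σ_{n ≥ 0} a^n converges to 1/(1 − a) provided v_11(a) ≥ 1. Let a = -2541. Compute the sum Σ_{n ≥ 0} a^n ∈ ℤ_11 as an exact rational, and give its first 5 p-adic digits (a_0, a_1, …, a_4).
Σ a^n = 1/(1 − a) = 1/2542;  first 5 digits = (1, 0, 1, 9, 0)

v_11(a) = 2 ≥ 1, so the series converges in ℤ_11 to 1/(1 − a) = 1/(1 − (-2541)) = 1/2542. Expand this rational in ℤ_11: compute digits iteratively via d_i = x_i mod 11, x_{i+1} = (x_i − d_i)/11. The first 5 digits are (1, 0, 1, 9, 0).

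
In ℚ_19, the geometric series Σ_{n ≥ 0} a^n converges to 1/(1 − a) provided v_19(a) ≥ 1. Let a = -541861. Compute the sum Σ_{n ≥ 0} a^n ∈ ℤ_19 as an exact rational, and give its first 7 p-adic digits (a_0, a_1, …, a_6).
Σ a^n = 1/(1 − a) = 1/541862;  first 7 digits = (1, 0, 0, 16, 14, 18, 8)

v_19(a) = 3 ≥ 1, so the series converges in ℤ_19 to 1/(1 − a) = 1/(1 − (-541861)) = 1/541862. Expand this rational in ℤ_19: compute digits iteratively via d_i = x_i mod 19, x_{i+1} = (x_i − d_i)/19. The first 7 digits are (1, 0, 0, 16, 14, 18, 8).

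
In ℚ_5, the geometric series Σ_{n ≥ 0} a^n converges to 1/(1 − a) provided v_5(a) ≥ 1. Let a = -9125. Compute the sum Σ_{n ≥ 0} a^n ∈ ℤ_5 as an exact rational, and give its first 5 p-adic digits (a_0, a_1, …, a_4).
Σ a^n = 1/(1 − a) = 1/9126;  first 5 digits = (1, 0, 0, 2, 0)

v_5(a) = 3 ≥ 1, so the series converges in ℤ_5 to 1/(1 − a) = 1/(1 − (-9125)) = 1/9126. Expand this rational in ℤ_5: compute digits iteratively via d_i = x_i mod 5, x_{i+1} = (x_i − d_i)/5. The first 5 digits are (1, 0, 0, 2, 0).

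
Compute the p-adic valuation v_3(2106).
v_3(2106) = 4

v_3(n) is the largest exponent k such that 3^k divides n. Factor out: 2106 = 3^4 · 26. (Sign doesn't affect v_p.) So v_3(2106) = 4.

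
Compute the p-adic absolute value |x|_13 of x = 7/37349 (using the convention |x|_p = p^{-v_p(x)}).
|7/37349|_13 = 2197

Step 1 — compute v_13(x) by factoring powers of 13 out of the numerator and denominator: v_13(7/37349) = -3. Step 2 — apply |x|_p = p^{-v_p(x)} = 13^{3} = 2197.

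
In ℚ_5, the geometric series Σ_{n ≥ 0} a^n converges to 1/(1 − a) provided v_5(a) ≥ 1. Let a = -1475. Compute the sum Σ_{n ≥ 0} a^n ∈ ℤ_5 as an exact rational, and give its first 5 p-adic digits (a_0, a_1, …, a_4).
Σ a^n = 1/(1 − a) = 1/1476;  first 5 digits = (1, 0, 1, 3, 3)

v_5(a) = 2 ≥ 1, so the series converges in ℤ_5 to 1/(1 − a) = 1/(1 − (-1475)) = 1/1476. Expand this rational in ℤ_5: compute digits iteratively via d_i = x_i mod 5, x_{i+1} = (x_i − d_i)/5. The first 5 digits are (1, 0, 1, 3, 3).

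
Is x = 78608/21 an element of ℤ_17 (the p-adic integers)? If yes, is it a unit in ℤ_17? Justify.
x ∈ ℤ_17 but not a unit; v_17(x) = 3 > 0

ℤ_17 = {x ∈ ℚ_17 : v_17(x) ≥ 0} and ℤ_17^× = {x ∈ ℤ_17 : v_17(x) = 0}. Here v_17(78608/21) = v_17(num) − v_17(den) = 3; compare against these criteria.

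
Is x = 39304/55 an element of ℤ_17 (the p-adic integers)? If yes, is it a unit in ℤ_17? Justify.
x ∈ ℤ_17 but not a unit; v_17(x) = 3 > 0

ℤ_17 = {x ∈ ℚ_17 : v_17(x) ≥ 0} and ℤ_17^× = {x ∈ ℤ_17 : v_17(x) = 0}. Here v_17(39304/55) = v_17(num) − v_17(den) = 3; compare against these criteria.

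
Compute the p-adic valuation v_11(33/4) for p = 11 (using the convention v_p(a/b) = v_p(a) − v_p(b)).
v_11(33/4) = 1

Factor powers of 11 from the numerator and denominator of the reduced fraction: 33 = 11^1 · 3 and 4 = 11^0 · 4. Apply v_p(a/b) = v_p(a) − v_p(b): v_11(33/4) = 1 − 0 = 1.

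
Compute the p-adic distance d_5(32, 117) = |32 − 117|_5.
d_5(32, 117) = 1/5

Step 1 — x − y = 32 − 117 = -85. Step 2 — v_5(-85) = 1 (factor: -85 = −(5^1 · 17); the sign does not affect v_p). Step 3 — |x − y|_5 = 5^{-1} = 1/5.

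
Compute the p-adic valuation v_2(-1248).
v_2(-1248) = 5

v_2(n) is the largest exponent k such that 2^k divides n. Factor out: -1248 = -2^5 · 39. (Sign doesn't affect v_p.) So v_2(-1248) = 5.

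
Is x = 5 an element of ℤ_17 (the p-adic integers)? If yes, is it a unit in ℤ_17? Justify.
x ∈ ℤ_17^× (unit); v_17(x) = 0

ℤ_17 = {x ∈ ℚ_17 : v_17(x) ≥ 0} and ℤ_17^× = {x ∈ ℤ_17 : v_17(x) = 0}. Here v_17(5) = v_17(num) − v_17(den) = 0; compare against these criteria.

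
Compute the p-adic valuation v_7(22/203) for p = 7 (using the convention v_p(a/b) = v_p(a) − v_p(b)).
v_7(22/203) = -1

Factor powers of 7 from the numerator and denominator of the reduced fraction: 22 = 7^0 · 22 and 203 = 7^1 · 29. Apply v_p(a/b) = v_p(a) − v_p(b): v_7(22/203) = 0 − 1 = -1.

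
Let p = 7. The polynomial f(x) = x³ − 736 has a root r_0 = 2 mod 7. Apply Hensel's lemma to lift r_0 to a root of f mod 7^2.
r_1 = 30 (mod 49)

Hensel: r_{i+1} = r_i − f(r_i)/f′(r_i) mod 7^{i+2}, where f′(x) = 3x². Iterate:
  r_0 = 2 (mod 7)
  r_1 = 30 (mod 49)
Final: r = 30 with f(r) ≡ 0 mod 7^2.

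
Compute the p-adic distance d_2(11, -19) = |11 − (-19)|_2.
d_2(11, -19) = 1/2

Step 1 — x − y = 11 − (-19) = 30. Step 2 — v_2(30) = 1 (factor: 30 = (2^1 · 15); the sign does not affect v_p). Step 3 — |x − y|_2 = 2^{-1} = 1/2.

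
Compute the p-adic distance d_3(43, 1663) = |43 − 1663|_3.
d_3(43, 1663) = 1/81

Step 1 — x − y = 43 − 1663 = -1620. Step 2 — v_3(-1620) = 4 (factor: -1620 = −(3^4 · 20); the sign does not affect v_p). Step 3 — |x − y|_3 = 3^{-4} = 1/81.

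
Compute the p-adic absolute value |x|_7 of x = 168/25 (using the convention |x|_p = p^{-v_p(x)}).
|168/25|_7 = 1/7

Step 1 — compute v_7(x) by factoring powers of 7 out of the numerator and denominator: v_7(168/25) = 1. Step 2 — apply |x|_p = p^{-v_p(x)} = 7^{-1} = 1/7.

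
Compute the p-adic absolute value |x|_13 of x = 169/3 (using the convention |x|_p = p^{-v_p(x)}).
|169/3|_13 = 1/169

Step 1 — compute v_13(x) by factoring powers of 13 out of the numerator and denominator: v_13(169/3) = 2. Step 2 — apply |x|_p = p^{-v_p(x)} = 13^{-2} = 1/169.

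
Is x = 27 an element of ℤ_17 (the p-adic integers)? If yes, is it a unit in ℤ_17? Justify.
x ∈ ℤ_17^× (unit); v_17(x) = 0

ℤ_17 = {x ∈ ℚ_17 : v_17(x) ≥ 0} and ℤ_17^× = {x ∈ ℤ_17 : v_17(x) = 0}. Here v_17(27) = v_17(num) − v_17(den) = 0; compare against these criteria.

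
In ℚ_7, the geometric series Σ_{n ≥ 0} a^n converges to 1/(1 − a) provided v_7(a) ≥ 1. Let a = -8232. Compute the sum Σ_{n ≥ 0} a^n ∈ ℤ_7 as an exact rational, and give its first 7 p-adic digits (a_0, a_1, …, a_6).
Σ a^n = 1/(1 − a) = 1/8233;  first 7 digits = (1, 0, 0, 4, 3, 6, 1)

v_7(a) = 3 ≥ 1, so the series converges in ℤ_7 to 1/(1 − a) = 1/(1 − (-8232)) = 1/8233. Expand this rational in ℤ_7: compute digits iteratively via d_i = x_i mod 7, x_{i+1} = (x_i − d_i)/7. The first 7 digits are (1, 0, 0, 4, 3, 6, 1).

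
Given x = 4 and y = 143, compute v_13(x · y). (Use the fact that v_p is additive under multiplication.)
v_13(572) = 1

v_p(x) = 0 (factor: 4 = 13^0 · 4); v_p(y) = 1 (factor: 143 = 13^1 · 11). Additivity: v_p(xy) = v_p(x) + v_p(y) = 0 + 1 = 1. (Direct check: xy = 572 = 13^1 · (44).)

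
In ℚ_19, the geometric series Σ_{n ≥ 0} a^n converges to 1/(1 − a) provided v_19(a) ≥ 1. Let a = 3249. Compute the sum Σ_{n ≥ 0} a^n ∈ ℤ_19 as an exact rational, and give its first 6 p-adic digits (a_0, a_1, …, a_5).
Σ a^n = 1/(1 − a) = -1/3248;  first 6 digits = (1, 0, 9, 0, 5, 4)

v_19(a) = 2 ≥ 1, so the series converges in ℤ_19 to 1/(1 − a) = 1/(1 − 3249) = -1/3248. Expand this rational in ℤ_19: compute digits iteratively via d_i = x_i mod 19, x_{i+1} = (x_i − d_i)/19. The first 6 digits are (1, 0, 9, 0, 5, 4).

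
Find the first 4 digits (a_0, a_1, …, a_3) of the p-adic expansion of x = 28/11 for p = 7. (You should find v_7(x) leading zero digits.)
(a_0, …, a_3) = (0, 1, 5, 5)

v_7(28/11) = 1, so a_0 = ... = a_0 = 0. Factor out: x = 7^1 · u with u = 4/11 a unit in ℤ_7. Expand u iteratively via a_{v+i} = u_i mod 7, u_{i+1} = (u_i − a_{v+i})/7:
  u_0 = 4/11;  a_1 = 1;  u_1 = (u_0 − 1)/7 = -1/11
  u_1 = -1/11;  a_2 = 5;  u_2 = (u_1 − 5)/7 = -8/11
  u_2 = -8/11;  a_3 = 5;  u_3 = (u_2 − 5)/7 = -9/11
Digits: (0, 1, 5, 5).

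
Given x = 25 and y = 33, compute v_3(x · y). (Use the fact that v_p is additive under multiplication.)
v_3(825) = 1

v_p(x) = 0 (factor: 25 = 3^0 · 25); v_p(y) = 1 (factor: 33 = 3^1 · 11). Additivity: v_p(xy) = v_p(x) + v_p(y) = 0 + 1 = 1. (Direct check: xy = 825 = 3^1 · (275).)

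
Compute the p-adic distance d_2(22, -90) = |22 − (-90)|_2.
d_2(22, -90) = 1/16

Step 1 — x − y = 22 − (-90) = 112. Step 2 — v_2(112) = 4 (factor: 112 = (2^4 · 7); the sign does not affect v_p). Step 3 — |x − y|_2 = 2^{-4} = 1/16.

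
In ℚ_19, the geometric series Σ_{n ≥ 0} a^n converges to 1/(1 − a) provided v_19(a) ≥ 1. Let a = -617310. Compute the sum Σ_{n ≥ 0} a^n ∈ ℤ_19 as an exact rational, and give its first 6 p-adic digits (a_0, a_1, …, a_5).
Σ a^n = 1/(1 − a) = 1/617311;  first 6 digits = (1, 0, 0, 5, 14, 18)

v_19(a) = 3 ≥ 1, so the series converges in ℤ_19 to 1/(1 − a) = 1/(1 − (-617310)) = 1/617311. Expand this rational in ℤ_19: compute digits iteratively via d_i = x_i mod 19, x_{i+1} = (x_i − d_i)/19. The first 6 digits are (1, 0, 0, 5, 14, 18).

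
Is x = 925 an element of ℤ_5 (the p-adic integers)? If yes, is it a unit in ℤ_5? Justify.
x ∈ ℤ_5 but not a unit; v_5(x) = 2 > 0

ℤ_5 = {x ∈ ℚ_5 : v_5(x) ≥ 0} and ℤ_5^× = {x ∈ ℤ_5 : v_5(x) = 0}. Here v_5(925) = v_5(num) − v_5(den) = 2; compare against these criteria.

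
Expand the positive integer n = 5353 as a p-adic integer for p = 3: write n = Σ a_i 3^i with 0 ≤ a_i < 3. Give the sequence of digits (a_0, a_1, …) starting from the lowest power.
(a_0, a_1, …) = (1, 2, 0, 0, 0, 1, 1, 2)

Repeated division by 3 gives the digits low-to-high: 5353 = 1 + 2·3^1 + 1·3^5 + 1·3^6 + 2·3^7. Digit sequence: (1, 2, 0, 0, 0, 1, 1, 2).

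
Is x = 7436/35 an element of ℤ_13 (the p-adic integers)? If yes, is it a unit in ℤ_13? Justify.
x ∈ ℤ_13 but not a unit; v_13(x) = 2 > 0

ℤ_13 = {x ∈ ℚ_13 : v_13(x) ≥ 0} and ℤ_13^× = {x ∈ ℤ_13 : v_13(x) = 0}. Here v_13(7436/35) = v_13(num) − v_13(den) = 2; compare against these criteria.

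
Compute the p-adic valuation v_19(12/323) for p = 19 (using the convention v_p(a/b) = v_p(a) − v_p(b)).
v_19(12/323) = -1

Factor powers of 19 from the numerator and denominator of the reduced fraction: 12 = 19^0 · 12 and 323 = 19^1 · 17. Apply v_p(a/b) = v_p(a) − v_p(b): v_19(12/323) = 0 − 1 = -1.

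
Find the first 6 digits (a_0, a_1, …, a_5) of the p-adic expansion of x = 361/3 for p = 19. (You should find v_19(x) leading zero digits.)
(a_0, …, a_5) = (0, 0, 13, 12, 12, 12)

v_19(361/3) = 2, so a_0 = ... = a_1 = 0. Factor out: x = 19^2 · u with u = 1/3 a unit in ℤ_19. Expand u iteratively via a_{v+i} = u_i mod 19, u_{i+1} = (u_i − a_{v+i})/19:
  u_0 = 1/3;  a_2 = 13;  u_1 = (u_0 − 13)/19 = -2/3
  u_1 = -2/3;  a_3 = 12;  u_2 = (u_1 − 12)/19 = -2/3
  u_2 = -2/3;  a_4 = 12;  u_3 = (u_2 − 12)/19 = -2/3
  u_3 = -2/3;  a_5 = 12;  u_4 = (u_3 − 12)/19 = -2/3
Digits: (0, 0, 13, 12, 12, 12).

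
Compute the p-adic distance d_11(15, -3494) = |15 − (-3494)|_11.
d_11(15, -3494) = 1/121

Step 1 — x − y = 15 − (-3494) = 3509. Step 2 — v_11(3509) = 2 (factor: 3509 = (11^2 · 29); the sign does not affect v_p). Step 3 — |x − y|_11 = 11^{-2} = 1/121.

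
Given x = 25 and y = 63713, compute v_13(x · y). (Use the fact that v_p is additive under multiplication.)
v_13(1592825) = 3

v_p(x) = 0 (factor: 25 = 13^0 · 25); v_p(y) = 3 (factor: 63713 = 13^3 · 29). Additivity: v_p(xy) = v_p(x) + v_p(y) = 0 + 3 = 3. (Direct check: xy = 1592825 = 13^3 · (725).)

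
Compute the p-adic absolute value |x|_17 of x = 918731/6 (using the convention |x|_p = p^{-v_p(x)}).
|918731/6|_17 = 1/83521

Step 1 — compute v_17(x) by factoring powers of 17 out of the numerator and denominator: v_17(918731/6) = 4. Step 2 — apply |x|_p = p^{-v_p(x)} = 17^{-4} = 1/83521.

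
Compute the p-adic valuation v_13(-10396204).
v_13(-10396204) = 5

v_13(n) is the largest exponent k such that 13^k divides n. Factor out: -10396204 = -13^5 · 28. (Sign doesn't affect v_p.) So v_13(-10396204) = 5.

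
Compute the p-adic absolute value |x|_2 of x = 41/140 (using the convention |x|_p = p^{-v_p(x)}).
|41/140|_2 = 4

Step 1 — compute v_2(x) by factoring powers of 2 out of the numerator and denominator: v_2(41/140) = -2. Step 2 — apply |x|_p = p^{-v_p(x)} = 2^{2} = 4.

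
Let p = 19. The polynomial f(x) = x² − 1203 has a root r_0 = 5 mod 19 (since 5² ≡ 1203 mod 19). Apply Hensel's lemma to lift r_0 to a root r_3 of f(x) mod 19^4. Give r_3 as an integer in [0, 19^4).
r_3 = 84308 (mod 130321)

Hensel's recurrence: r_{i+1} = r_i − f(r_i)·(f′(r_i))^{-1} mod 19^{i+2}, with f′(x) = 2x. Iterate:
  r_0 = 5 (mod 19)
  r_1 = 195 (mod 361)
  r_2 = 2000 (mod 6859)
  r_3 = 84308 (mod 130321)
Final: r_3 = 84308, and one checks f(r_3) ≡ 0 mod 19^4.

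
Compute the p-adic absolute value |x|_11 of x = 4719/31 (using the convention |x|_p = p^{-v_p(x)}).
|4719/31|_11 = 1/121

Step 1 — compute v_11(x) by factoring powers of 11 out of the numerator and denominator: v_11(4719/31) = 2. Step 2 — apply |x|_p = p^{-v_p(x)} = 11^{-2} = 1/121.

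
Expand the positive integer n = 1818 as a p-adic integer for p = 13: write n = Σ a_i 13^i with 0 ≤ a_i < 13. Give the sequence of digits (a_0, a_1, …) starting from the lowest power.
(a_0, a_1, …) = (11, 9, 10)

Repeated division by 13 gives the digits low-to-high: 1818 = 11 + 9·13^1 + 10·13^2. Digit sequence: (11, 9, 10).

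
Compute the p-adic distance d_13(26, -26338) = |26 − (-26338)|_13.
d_13(26, -26338) = 1/2197

Step 1 — x − y = 26 − (-26338) = 26364. Step 2 — v_13(26364) = 3 (factor: 26364 = (13^3 · 12); the sign does not affect v_p). Step 3 — |x − y|_13 = 13^{-3} = 1/2197.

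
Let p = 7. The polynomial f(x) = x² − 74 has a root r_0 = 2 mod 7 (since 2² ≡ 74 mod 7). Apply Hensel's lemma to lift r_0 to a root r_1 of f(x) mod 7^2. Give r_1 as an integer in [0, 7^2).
r_1 = 44 (mod 49)

Hensel's recurrence: r_{i+1} = r_i − f(r_i)·(f′(r_i))^{-1} mod 7^{i+2}, with f′(x) = 2x. Iterate:
  r_0 = 2 (mod 7)
  r_1 = 44 (mod 49)
Final: r_1 = 44, and one checks f(r_1) ≡ 0 mod 7^2.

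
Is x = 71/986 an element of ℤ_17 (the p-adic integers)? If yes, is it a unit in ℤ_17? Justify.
x ∉ ℤ_17 (v_17(x) = -1 < 0)

ℤ_17 = {x ∈ ℚ_17 : v_17(x) ≥ 0} and ℤ_17^× = {x ∈ ℤ_17 : v_17(x) = 0}. Here v_17(71/986) = v_17(num) − v_17(den) = -1; compare against these criteria.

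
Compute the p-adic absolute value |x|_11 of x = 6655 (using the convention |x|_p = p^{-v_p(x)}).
|6655|_11 = 1/1331

Step 1 — compute v_11(x) by factoring powers of 11 out of the numerator and denominator: v_11(6655) = 3. Step 2 — apply |x|_p = p^{-v_p(x)} = 11^{-3} = 1/1331.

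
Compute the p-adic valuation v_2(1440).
v_2(1440) = 5

v_2(n) is the largest exponent k such that 2^k divides n. Factor out: 1440 = 2^5 · 45. (Sign doesn't affect v_p.) So v_2(1440) = 5.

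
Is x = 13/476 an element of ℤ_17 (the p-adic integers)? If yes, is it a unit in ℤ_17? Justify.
x ∉ ℤ_17 (v_17(x) = -1 < 0)

ℤ_17 = {x ∈ ℚ_17 : v_17(x) ≥ 0} and ℤ_17^× = {x ∈ ℤ_17 : v_17(x) = 0}. Here v_17(13/476) = v_17(num) − v_17(den) = -1; compare against these criteria.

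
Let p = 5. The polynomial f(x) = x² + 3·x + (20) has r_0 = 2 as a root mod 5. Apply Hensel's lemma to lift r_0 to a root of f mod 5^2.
r_1 = 12 (mod 25)

Hensel: r_{i+1} = r_i − f(r_i)·(f′(r_i))^{-1} mod 5^{i+2}, f′(x) = 2x + 3. Iterate:
  r_0 = 2 (mod 5)
  r_1 = 12 (mod 25)
Final: r = 12 satisfies f(r) ≡ 0 mod 5^2.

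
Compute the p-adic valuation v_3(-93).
v_3(-93) = 1

v_3(n) is the largest exponent k such that 3^k divides n. Factor out: -93 = -3^1 · 31. (Sign doesn't affect v_p.) So v_3(-93) = 1.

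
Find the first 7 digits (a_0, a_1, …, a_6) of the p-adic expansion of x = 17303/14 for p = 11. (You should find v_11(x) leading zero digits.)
(a_0, …, a_6) = (0, 0, 0, 8, 8, 0, 7)

v_11(17303/14) = 3, so a_0 = ... = a_2 = 0. Factor out: x = 11^3 · u with u = 13/14 a unit in ℤ_11. Expand u iteratively via a_{v+i} = u_i mod 11, u_{i+1} = (u_i − a_{v+i})/11:
  u_0 = 13/14;  a_3 = 8;  u_1 = (u_0 − 8)/11 = -9/14
  u_1 = -9/14;  a_4 = 8;  u_2 = (u_1 − 8)/11 = -11/14
  u_2 = -11/14;  a_5 = 0;  u_3 = (u_2 − 0)/11 = -1/14
  u_3 = -1/14;  a_6 = 7;  u_4 = (u_3 − 7)/11 = -9/14
Digits: (0, 0, 0, 8, 8, 0, 7).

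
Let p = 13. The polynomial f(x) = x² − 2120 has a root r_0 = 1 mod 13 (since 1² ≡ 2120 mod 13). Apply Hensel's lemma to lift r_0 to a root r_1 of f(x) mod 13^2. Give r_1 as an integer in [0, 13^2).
r_1 = 131 (mod 169)

Hensel's recurrence: r_{i+1} = r_i − f(r_i)·(f′(r_i))^{-1} mod 13^{i+2}, with f′(x) = 2x. Iterate:
  r_0 = 1 (mod 13)
  r_1 = 131 (mod 169)
Final: r_1 = 131, and one checks f(r_1) ≡ 0 mod 13^2.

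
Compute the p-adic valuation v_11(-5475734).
v_11(-5475734) = 5

v_11(n) is the largest exponent k such that 11^k divides n. Factor out: -5475734 = -11^5 · 34. (Sign doesn't affect v_p.) So v_11(-5475734) = 5.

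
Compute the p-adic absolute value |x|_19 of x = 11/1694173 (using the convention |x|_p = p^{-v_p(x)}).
|11/1694173|_19 = 130321

Step 1 — compute v_19(x) by factoring powers of 19 out of the numerator and denominator: v_19(11/1694173) = -4. Step 2 — apply |x|_p = p^{-v_p(x)} = 19^{4} = 130321.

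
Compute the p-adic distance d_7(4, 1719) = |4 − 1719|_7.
d_7(4, 1719) = 1/343

Step 1 — x − y = 4 − 1719 = -1715. Step 2 — v_7(-1715) = 3 (factor: -1715 = −(7^3 · 5); the sign does not affect v_p). Step 3 — |x − y|_7 = 7^{-3} = 1/343.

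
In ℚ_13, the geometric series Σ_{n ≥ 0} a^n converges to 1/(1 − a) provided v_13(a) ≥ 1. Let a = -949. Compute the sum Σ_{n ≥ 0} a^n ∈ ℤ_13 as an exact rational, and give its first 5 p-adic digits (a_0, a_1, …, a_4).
Σ a^n = 1/(1 − a) = 1/950;  first 5 digits = (1, 5, 6, 1, 8)

v_13(a) = 1 ≥ 1, so the series converges in ℤ_13 to 1/(1 − a) = 1/(1 − (-949)) = 1/950. Expand this rational in ℤ_13: compute digits iteratively via d_i = x_i mod 13, x_{i+1} = (x_i − d_i)/13. The first 5 digits are (1, 5, 6, 1, 8).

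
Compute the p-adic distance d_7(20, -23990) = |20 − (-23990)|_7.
d_7(20, -23990) = 1/2401

Step 1 — x − y = 20 − (-23990) = 24010. Step 2 — v_7(24010) = 4 (factor: 24010 = (7^4 · 10); the sign does not affect v_p). Step 3 — |x − y|_7 = 7^{-4} = 1/2401.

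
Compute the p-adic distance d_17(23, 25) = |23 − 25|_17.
d_17(23, 25) = 1

Step 1 — x − y = 23 − 25 = -2. Step 2 — v_17(-2) = 0 (factor: -2 = −(17^0 · 2); the sign does not affect v_p). Step 3 — |x − y|_17 = 17^{0} = 1.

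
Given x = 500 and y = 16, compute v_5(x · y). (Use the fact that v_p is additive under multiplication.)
v_5(8000) = 3

v_p(x) = 3 (factor: 500 = 5^3 · 4); v_p(y) = 0 (factor: 16 = 5^0 · 16). Additivity: v_p(xy) = v_p(x) + v_p(y) = 3 + 0 = 3. (Direct check: xy = 8000 = 5^3 · (64).)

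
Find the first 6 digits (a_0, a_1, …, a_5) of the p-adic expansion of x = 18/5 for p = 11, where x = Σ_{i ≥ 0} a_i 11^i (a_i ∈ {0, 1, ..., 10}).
(a_0, …, a_5) = (8, 4, 4, 4, 4, 4)

v_11(18/5) = 0 (numerator and denominator both coprime to 11), so x ∈ ℤ_11^×. Compute digits iteratively via a_i = x_i mod 11, x_{i+1} = (x_i − a_i)/11, with x_0 = x:
  x_0 = 18/5;  a_0 = 8;  x_1 = (x_0 − 8)/11 = -2/5
  x_1 = -2/5;  a_1 = 4;  x_2 = (x_1 − 4)/11 = -2/5
  x_2 = -2/5;  a_2 = 4;  x_3 = (x_2 − 4)/11 = -2/5
  x_3 = -2/5;  a_3 = 4;  x_4 = (x_3 − 4)/11 = -2/5
  x_4 = -2/5;  a_4 = 4;  x_5 = (x_4 − 4)/11 = -2/5
  x_5 = -2/5;  a_5 = 4;  x_6 = (x_5 − 4)/11 = -2/5
Digits: (8, 4, 4, 4, 4, 4).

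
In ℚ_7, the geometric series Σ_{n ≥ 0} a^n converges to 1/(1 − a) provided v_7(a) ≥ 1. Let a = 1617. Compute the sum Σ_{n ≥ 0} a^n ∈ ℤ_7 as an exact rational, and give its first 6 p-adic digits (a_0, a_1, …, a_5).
Σ a^n = 1/(1 − a) = -1/1616;  first 6 digits = (1, 0, 5, 4, 4, 1)

v_7(a) = 2 ≥ 1, so the series converges in ℤ_7 to 1/(1 − a) = 1/(1 − 1617) = -1/1616. Expand this rational in ℤ_7: compute digits iteratively via d_i = x_i mod 7, x_{i+1} = (x_i − d_i)/7. The first 6 digits are (1, 0, 5, 4, 4, 1).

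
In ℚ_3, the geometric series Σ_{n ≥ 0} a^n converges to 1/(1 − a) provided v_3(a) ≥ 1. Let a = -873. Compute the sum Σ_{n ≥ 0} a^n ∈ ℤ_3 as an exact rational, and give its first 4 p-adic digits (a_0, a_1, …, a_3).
Σ a^n = 1/(1 − a) = 1/874;  first 4 digits = (1, 0, 2, 0)

v_3(a) = 2 ≥ 1, so the series converges in ℤ_3 to 1/(1 − a) = 1/(1 − (-873)) = 1/874. Expand this rational in ℤ_3: compute digits iteratively via d_i = x_i mod 3, x_{i+1} = (x_i − d_i)/3. The first 4 digits are (1, 0, 2, 0).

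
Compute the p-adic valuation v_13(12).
v_13(12) = 0

v_13(n) is the largest exponent k such that 13^k divides n. Factor out: 12 = 13^0 · 12. (Sign doesn't affect v_p.) So v_13(12) = 0.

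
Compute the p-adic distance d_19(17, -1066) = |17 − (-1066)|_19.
d_19(17, -1066) = 1/361

Step 1 — x − y = 17 − (-1066) = 1083. Step 2 — v_19(1083) = 2 (factor: 1083 = (19^2 · 3); the sign does not affect v_p). Step 3 — |x − y|_19 = 19^{-2} = 1/361.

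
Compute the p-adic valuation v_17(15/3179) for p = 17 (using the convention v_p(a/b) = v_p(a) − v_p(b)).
v_17(15/3179) = -2

Factor powers of 17 from the numerator and denominator of the reduced fraction: 15 = 17^0 · 15 and 3179 = 17^2 · 11. Apply v_p(a/b) = v_p(a) − v_p(b): v_17(15/3179) = 0 − 2 = -2.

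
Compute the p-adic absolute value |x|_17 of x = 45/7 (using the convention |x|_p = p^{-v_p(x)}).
|45/7|_17 = 1

Step 1 — compute v_17(x) by factoring powers of 17 out of the numerator and denominator: v_17(45/7) = 0. Step 2 — apply |x|_p = p^{-v_p(x)} = 17^{0} = 1.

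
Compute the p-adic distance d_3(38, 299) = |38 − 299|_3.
d_3(38, 299) = 1/9

Step 1 — x − y = 38 − 299 = -261. Step 2 — v_3(-261) = 2 (factor: -261 = −(3^2 · 29); the sign does not affect v_p). Step 3 — |x − y|_3 = 3^{-2} = 1/9.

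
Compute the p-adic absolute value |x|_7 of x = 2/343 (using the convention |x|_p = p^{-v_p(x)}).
|2/343|_7 = 343

Step 1 — compute v_7(x) by factoring powers of 7 out of the numerator and denominator: v_7(2/343) = -3. Step 2 — apply |x|_p = p^{-v_p(x)} = 7^{3} = 343.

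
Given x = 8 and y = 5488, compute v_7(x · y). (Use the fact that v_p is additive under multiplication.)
v_7(43904) = 3

v_p(x) = 0 (factor: 8 = 7^0 · 8); v_p(y) = 3 (factor: 5488 = 7^3 · 16). Additivity: v_p(xy) = v_p(x) + v_p(y) = 0 + 3 = 3. (Direct check: xy = 43904 = 7^3 · (128).)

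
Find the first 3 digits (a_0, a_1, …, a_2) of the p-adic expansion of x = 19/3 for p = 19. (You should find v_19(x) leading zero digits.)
(a_0, …, a_2) = (0, 13, 12)

v_19(19/3) = 1, so a_0 = ... = a_0 = 0. Factor out: x = 19^1 · u with u = 1/3 a unit in ℤ_19. Expand u iteratively via a_{v+i} = u_i mod 19, u_{i+1} = (u_i − a_{v+i})/19:
  u_0 = 1/3;  a_1 = 13;  u_1 = (u_0 − 13)/19 = -2/3
  u_1 = -2/3;  a_2 = 12;  u_2 = (u_1 − 12)/19 = -2/3
Digits: (0, 13, 12).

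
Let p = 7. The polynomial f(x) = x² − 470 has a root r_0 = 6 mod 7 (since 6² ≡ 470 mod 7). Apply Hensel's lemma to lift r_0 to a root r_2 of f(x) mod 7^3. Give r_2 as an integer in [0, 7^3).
r_2 = 34 (mod 343)

Hensel's recurrence: r_{i+1} = r_i − f(r_i)·(f′(r_i))^{-1} mod 7^{i+2}, with f′(x) = 2x. Iterate:
  r_0 = 6 (mod 7)
  r_1 = 34 (mod 49)
  r_2 = 34 (mod 343)
Final: r_2 = 34, and one checks f(r_2) ≡ 0 mod 7^3.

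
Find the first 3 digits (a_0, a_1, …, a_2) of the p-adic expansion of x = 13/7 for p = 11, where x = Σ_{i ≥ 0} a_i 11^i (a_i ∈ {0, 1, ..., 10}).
(a_0, …, a_2) = (5, 6, 1)

v_11(13/7) = 0 (numerator and denominator both coprime to 11), so x ∈ ℤ_11^×. Compute digits iteratively via a_i = x_i mod 11, x_{i+1} = (x_i − a_i)/11, with x_0 = x:
  x_0 = 13/7;  a_0 = 5;  x_1 = (x_0 − 5)/11 = -2/7
  x_1 = -2/7;  a_1 = 6;  x_2 = (x_1 − 6)/11 = -4/7
  x_2 = -4/7;  a_2 = 1;  x_3 = (x_2 − 1)/11 = -1/7
Digits: (5, 6, 1).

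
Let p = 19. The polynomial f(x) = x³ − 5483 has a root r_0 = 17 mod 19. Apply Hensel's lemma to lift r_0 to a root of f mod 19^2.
r_1 = 245 (mod 361)

Hensel: r_{i+1} = r_i − f(r_i)/f′(r_i) mod 19^{i+2}, where f′(x) = 3x². Iterate:
  r_0 = 17 (mod 19)
  r_1 = 245 (mod 361)
Final: r = 245 with f(r) ≡ 0 mod 19^2.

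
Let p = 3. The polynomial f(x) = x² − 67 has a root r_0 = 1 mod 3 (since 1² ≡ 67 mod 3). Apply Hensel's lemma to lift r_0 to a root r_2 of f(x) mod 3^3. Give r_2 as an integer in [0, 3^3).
r_2 = 16 (mod 27)

Hensel's recurrence: r_{i+1} = r_i − f(r_i)·(f′(r_i))^{-1} mod 3^{i+2}, with f′(x) = 2x. Iterate:
  r_0 = 1 (mod 3)
  r_1 = 7 (mod 9)
  r_2 = 16 (mod 27)
Final: r_2 = 16, and one checks f(r_2) ≡ 0 mod 3^3.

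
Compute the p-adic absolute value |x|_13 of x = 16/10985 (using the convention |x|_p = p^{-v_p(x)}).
|16/10985|_13 = 2197

Step 1 — compute v_13(x) by factoring powers of 13 out of the numerator and denominator: v_13(16/10985) = -3. Step 2 — apply |x|_p = p^{-v_p(x)} = 13^{3} = 2197.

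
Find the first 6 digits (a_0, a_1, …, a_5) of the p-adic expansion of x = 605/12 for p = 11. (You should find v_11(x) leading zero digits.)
(a_0, …, a_5) = (0, 0, 5, 6, 4, 6)

v_11(605/12) = 2, so a_0 = ... = a_1 = 0. Factor out: x = 11^2 · u with u = 5/12 a unit in ℤ_11. Expand u iteratively via a_{v+i} = u_i mod 11, u_{i+1} = (u_i − a_{v+i})/11:
  u_0 = 5/12;  a_2 = 5;  u_1 = (u_0 − 5)/11 = -5/12
  u_1 = -5/12;  a_3 = 6;  u_2 = (u_1 − 6)/11 = -7/12
  u_2 = -7/12;  a_4 = 4;  u_3 = (u_2 − 4)/11 = -5/12
  u_3 = -5/12;  a_5 = 6;  u_4 = (u_3 − 6)/11 = -7/12
Digits: (0, 0, 5, 6, 4, 6).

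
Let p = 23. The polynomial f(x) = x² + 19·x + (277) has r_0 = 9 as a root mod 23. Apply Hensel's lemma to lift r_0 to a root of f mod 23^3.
r_2 = 9531 (mod 12167)

Hensel: r_{i+1} = r_i − f(r_i)·(f′(r_i))^{-1} mod 23^{i+2}, f′(x) = 2x + 19. Iterate:
  r_0 = 9 (mod 23)
  r_1 = 9 (mod 529)
  r_2 = 9531 (mod 12167)
Final: r = 9531 satisfies f(r) ≡ 0 mod 23^3.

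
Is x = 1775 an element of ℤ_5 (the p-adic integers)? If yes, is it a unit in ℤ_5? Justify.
x ∈ ℤ_5 but not a unit; v_5(x) = 2 > 0

ℤ_5 = {x ∈ ℚ_5 : v_5(x) ≥ 0} and ℤ_5^× = {x ∈ ℤ_5 : v_5(x) = 0}. Here v_5(1775) = v_5(num) − v_5(den) = 2; compare against these criteria.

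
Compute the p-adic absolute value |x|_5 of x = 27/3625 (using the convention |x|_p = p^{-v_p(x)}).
|27/3625|_5 = 125

Step 1 — compute v_5(x) by factoring powers of 5 out of the numerator and denominator: v_5(27/3625) = -3. Step 2 — apply |x|_p = p^{-v_p(x)} = 5^{3} = 125.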